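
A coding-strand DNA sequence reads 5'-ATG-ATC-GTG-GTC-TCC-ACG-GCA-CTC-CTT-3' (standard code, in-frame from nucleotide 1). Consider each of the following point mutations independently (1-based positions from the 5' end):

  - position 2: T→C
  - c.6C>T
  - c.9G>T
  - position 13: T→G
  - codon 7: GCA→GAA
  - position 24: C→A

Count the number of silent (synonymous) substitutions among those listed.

Codon 1: ATG (Met) → ACG (Thr) — missense.
Codon 2: ATC (Ile) → ATT (Ile) — synonymous.
Codon 3: GTG (Val) → GTT (Val) — synonymous.
Codon 5: TCC (Ser) → GCC (Ala) — missense.
Codon 7: GCA (Ala) → GAA (Glu) — missense.
Codon 8: CTC (Leu) → CTA (Leu) — synonymous.
Synonymous: 3 of 6.

3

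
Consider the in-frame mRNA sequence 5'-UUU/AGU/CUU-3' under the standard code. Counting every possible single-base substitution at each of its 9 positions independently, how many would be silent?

5

Codon 1 (UUU, Phe): 1 synonymous substitution.
Codon 2 (AGU, Ser): 1 synonymous substitution.
Codon 3 (CUU, Leu): 3 synonymous substitutions.
Total: 1 + 1 + 3 = 5.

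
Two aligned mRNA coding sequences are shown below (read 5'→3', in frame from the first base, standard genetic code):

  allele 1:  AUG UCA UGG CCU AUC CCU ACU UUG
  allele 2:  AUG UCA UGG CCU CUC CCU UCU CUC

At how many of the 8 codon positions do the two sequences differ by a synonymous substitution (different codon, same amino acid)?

Codon 1: AUG Met / AUG Met — identical.
Codon 2: UCA Ser / UCA Ser — identical.
Codon 3: UGG Trp / UGG Trp — identical.
Codon 4: CCU Pro / CCU Pro — identical.
Codon 5: AUC Ile / CUC Leu — nonsynonymous.
Codon 6: CCU Pro / CCU Pro — identical.
Codon 7: ACU Thr / UCU Ser — nonsynonymous.
Codon 8: UUG Leu / CUC Leu — synonymous.
Synonymous differences: 1.

1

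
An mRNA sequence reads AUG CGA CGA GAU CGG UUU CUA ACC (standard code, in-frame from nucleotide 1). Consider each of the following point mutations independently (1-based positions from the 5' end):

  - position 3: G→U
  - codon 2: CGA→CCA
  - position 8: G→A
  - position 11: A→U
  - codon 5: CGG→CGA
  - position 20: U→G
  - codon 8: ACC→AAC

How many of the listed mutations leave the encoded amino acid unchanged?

Codon 1: AUG (Met) → AUU (Ile) — missense.
Codon 2: CGA (Arg) → CCA (Pro) — missense.
Codon 3: CGA (Arg) → CAA (Gln) — missense.
Codon 4: GAU (Asp) → GUU (Val) — missense.
Codon 5: CGG (Arg) → CGA (Arg) — synonymous.
Codon 7: CUA (Leu) → CGA (Arg) — missense.
Codon 8: ACC (Thr) → AAC (Asn) — missense.
Synonymous: 1 of 7.

1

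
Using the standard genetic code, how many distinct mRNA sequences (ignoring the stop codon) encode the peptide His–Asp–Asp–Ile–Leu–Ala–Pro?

2304

His: 2 codons.
Asp: 2 codons.
Asp: 2 codons.
Ile: 3 codons.
Leu: 6 codons.
Ala: 4 codons.
Pro: 4 codons.
2 × 2 × 2 × 3 × 6 × 4 × 4 = 2304.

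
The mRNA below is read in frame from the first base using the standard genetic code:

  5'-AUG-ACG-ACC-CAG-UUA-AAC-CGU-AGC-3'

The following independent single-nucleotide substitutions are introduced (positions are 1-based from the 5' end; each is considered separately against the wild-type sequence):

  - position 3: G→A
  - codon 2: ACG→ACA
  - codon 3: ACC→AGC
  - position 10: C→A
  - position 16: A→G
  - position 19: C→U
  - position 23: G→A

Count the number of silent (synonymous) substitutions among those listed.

Codon 1: AUG (Met) → AUA (Ile) — missense.
Codon 2: ACG (Thr) → ACA (Thr) — synonymous.
Codon 3: ACC (Thr) → AGC (Ser) — missense.
Codon 4: CAG (Gln) → AAG (Lys) — missense.
Codon 6: AAC (Asn) → GAC (Asp) — missense.
Codon 7: CGU (Arg) → UGU (Cys) — missense.
Codon 8: AGC (Ser) → AAC (Asn) — missense.
Synonymous: 1 of 7.

1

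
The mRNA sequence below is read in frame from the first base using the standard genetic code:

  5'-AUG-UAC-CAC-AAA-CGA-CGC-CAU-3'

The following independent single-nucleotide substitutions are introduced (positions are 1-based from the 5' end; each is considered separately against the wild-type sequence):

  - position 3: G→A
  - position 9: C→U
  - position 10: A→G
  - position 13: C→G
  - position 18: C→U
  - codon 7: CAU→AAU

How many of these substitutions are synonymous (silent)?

2

Codon 1: AUG (Met) → AUA (Ile) — missense.
Codon 3: CAC (His) → CAU (His) — synonymous.
Codon 4: AAA (Lys) → GAA (Glu) — missense.
Codon 5: CGA (Arg) → GGA (Gly) — missense.
Codon 6: CGC (Arg) → CGU (Arg) — synonymous.
Codon 7: CAU (His) → AAU (Asn) — missense.
Synonymous: 2 of 6.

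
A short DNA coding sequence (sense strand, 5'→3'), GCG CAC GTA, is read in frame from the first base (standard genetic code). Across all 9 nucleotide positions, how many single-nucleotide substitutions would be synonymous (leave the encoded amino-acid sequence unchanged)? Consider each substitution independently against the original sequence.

Codon 1 (GCG, Ala): 3 synonymous substitutions.
Codon 2 (CAC, His): 1 synonymous substitution.
Codon 3 (GTA, Val): 3 synonymous substitutions.
Total: 3 + 1 + 3 = 7.

7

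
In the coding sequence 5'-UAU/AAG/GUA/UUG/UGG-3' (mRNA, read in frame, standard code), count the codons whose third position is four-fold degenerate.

Codon 1 UAU (Tyr): third position 2-fold.
Codon 2 AAG (Lys): third position 2-fold.
Codon 3 GUA (Val): third position 4-fold.
Codon 4 UUG (Leu): third position 2-fold.
Codon 5 UGG (Trp): third position 1-fold.
Four-fold degenerate third positions: 1.

1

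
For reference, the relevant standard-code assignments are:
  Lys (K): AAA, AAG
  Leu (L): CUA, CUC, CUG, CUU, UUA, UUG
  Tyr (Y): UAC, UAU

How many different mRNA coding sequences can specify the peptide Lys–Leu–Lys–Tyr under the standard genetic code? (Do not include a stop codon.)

Lys: 2 codons.
Leu: 6 codons.
Lys: 2 codons.
Tyr: 2 codons.
2 × 6 × 2 × 2 = 48.

48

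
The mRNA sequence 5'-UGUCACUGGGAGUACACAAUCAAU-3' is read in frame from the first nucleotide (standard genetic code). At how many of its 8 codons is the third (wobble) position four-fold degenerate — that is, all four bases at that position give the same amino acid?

1

Codon 1 UGU (Cys): third position 2-fold.
Codon 2 CAC (His): third position 2-fold.
Codon 3 UGG (Trp): third position 1-fold.
Codon 4 GAG (Glu): third position 2-fold.
Codon 5 UAC (Tyr): third position 2-fold.
Codon 6 ACA (Thr): third position 4-fold.
Codon 7 AUC (Ile): third position 3-fold.
Codon 8 AAU (Asn): third position 2-fold.
Four-fold degenerate third positions: 1.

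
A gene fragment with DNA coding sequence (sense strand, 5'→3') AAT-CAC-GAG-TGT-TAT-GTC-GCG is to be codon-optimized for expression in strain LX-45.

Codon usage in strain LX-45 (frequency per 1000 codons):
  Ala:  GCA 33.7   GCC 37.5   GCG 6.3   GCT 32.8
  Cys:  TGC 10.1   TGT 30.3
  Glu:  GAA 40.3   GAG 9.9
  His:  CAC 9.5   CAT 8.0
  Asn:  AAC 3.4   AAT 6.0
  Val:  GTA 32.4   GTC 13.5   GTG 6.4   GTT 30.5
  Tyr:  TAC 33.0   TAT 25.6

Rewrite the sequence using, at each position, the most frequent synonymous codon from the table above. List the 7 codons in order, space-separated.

Codon 1 (Asn): best is AAT at 6.0.
Codon 2 (His): best is CAC at 9.5.
Codon 3 (Glu): best is GAA at 40.3.
Codon 4 (Cys): best is TGT at 30.3.
Codon 5 (Tyr): best is TAC at 33.0.
Codon 6 (Val): best is GTA at 32.4.
Codon 7 (Ala): best is GCC at 37.5.

AAT CAC GAA TGT TAC GTA GCC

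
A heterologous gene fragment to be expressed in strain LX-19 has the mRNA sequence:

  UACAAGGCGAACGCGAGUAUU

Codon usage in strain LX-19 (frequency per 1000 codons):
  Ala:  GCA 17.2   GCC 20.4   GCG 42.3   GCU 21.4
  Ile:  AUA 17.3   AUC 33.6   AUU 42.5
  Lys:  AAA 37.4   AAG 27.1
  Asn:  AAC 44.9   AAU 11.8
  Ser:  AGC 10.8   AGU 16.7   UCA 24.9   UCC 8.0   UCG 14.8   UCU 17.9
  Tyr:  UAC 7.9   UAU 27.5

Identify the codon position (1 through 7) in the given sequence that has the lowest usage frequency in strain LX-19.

Codon 1 UAC (Tyr): 7.9 per 1000.
Codon 2 AAG (Lys): 27.1 per 1000.
Codon 3 GCG (Ala): 42.3 per 1000.
Codon 4 AAC (Asn): 44.9 per 1000.
Codon 5 GCG (Ala): 42.3 per 1000.
Codon 6 AGU (Ser): 16.7 per 1000.
Codon 7 AUU (Ile): 42.5 per 1000.
Lowest frequency is 7.9 at codon 1.

1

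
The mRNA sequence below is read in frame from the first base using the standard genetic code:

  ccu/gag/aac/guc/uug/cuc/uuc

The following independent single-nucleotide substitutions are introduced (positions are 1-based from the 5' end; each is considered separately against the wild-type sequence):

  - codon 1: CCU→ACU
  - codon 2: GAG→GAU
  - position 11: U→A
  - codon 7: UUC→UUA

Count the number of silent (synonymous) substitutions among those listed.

Codon 1: CCU (Pro) → ACU (Thr) — missense.
Codon 2: GAG (Glu) → GAU (Asp) — missense.
Codon 4: GUC (Val) → GAC (Asp) — missense.
Codon 7: UUC (Phe) → UUA (Leu) — missense.
Synonymous: 0 of 4.

0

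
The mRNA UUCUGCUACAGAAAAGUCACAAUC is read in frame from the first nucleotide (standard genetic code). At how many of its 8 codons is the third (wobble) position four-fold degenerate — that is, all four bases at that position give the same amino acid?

2

Codon 1 UUC (Phe): third position 2-fold.
Codon 2 UGC (Cys): third position 2-fold.
Codon 3 UAC (Tyr): third position 2-fold.
Codon 4 AGA (Arg): third position 2-fold.
Codon 5 AAA (Lys): third position 2-fold.
Codon 6 GUC (Val): third position 4-fold.
Codon 7 ACA (Thr): third position 4-fold.
Codon 8 AUC (Ile): third position 3-fold.
Four-fold degenerate third positions: 2.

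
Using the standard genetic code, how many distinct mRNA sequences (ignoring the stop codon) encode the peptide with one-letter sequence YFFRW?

Tyr: 2 codons.
Phe: 2 codons.
Phe: 2 codons.
Arg: 6 codons.
Trp: 1 codon.
2 × 2 × 2 × 6 × 1 = 48.

48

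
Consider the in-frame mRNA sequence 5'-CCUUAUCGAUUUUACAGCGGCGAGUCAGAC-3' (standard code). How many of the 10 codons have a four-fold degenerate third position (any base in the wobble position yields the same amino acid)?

4

Codon 1 CCU (Pro): third position 4-fold.
Codon 2 UAU (Tyr): third position 2-fold.
Codon 3 CGA (Arg): third position 4-fold.
Codon 4 UUU (Phe): third position 2-fold.
Codon 5 UAC (Tyr): third position 2-fold.
Codon 6 AGC (Ser): third position 2-fold.
Codon 7 GGC (Gly): third position 4-fold.
Codon 8 GAG (Glu): third position 2-fold.
Codon 9 UCA (Ser): third position 4-fold.
Codon 10 GAC (Asp): third position 2-fold.
Four-fold degenerate third positions: 4.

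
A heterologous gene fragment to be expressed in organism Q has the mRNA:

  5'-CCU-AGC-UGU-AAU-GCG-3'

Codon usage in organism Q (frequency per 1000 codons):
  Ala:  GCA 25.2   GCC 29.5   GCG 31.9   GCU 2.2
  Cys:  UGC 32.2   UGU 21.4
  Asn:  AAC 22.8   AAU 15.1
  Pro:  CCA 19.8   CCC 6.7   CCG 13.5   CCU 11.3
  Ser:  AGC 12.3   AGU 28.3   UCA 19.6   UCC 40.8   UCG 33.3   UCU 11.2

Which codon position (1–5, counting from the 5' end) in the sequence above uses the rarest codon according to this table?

Codon 1 CCU (Pro): 11.3 per 1000.
Codon 2 AGC (Ser): 12.3 per 1000.
Codon 3 UGU (Cys): 21.4 per 1000.
Codon 4 AAU (Asn): 15.1 per 1000.
Codon 5 GCG (Ala): 31.9 per 1000.
Lowest frequency is 11.3 at codon 1.

1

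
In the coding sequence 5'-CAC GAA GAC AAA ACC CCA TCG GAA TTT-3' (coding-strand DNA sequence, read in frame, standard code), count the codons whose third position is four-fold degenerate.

Codon 1 CAC (His): third position 2-fold.
Codon 2 GAA (Glu): third position 2-fold.
Codon 3 GAC (Asp): third position 2-fold.
Codon 4 AAA (Lys): third position 2-fold.
Codon 5 ACC (Thr): third position 4-fold.
Codon 6 CCA (Pro): third position 4-fold.
Codon 7 TCG (Ser): third position 4-fold.
Codon 8 GAA (Glu): third position 2-fold.
Codon 9 TTT (Phe): third position 2-fold.
Four-fold degenerate third positions: 3.

3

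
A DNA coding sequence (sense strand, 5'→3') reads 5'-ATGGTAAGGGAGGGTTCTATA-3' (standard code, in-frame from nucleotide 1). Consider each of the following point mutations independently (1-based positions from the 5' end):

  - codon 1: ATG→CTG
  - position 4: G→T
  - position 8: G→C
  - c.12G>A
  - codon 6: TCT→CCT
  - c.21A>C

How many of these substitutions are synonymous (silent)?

2

Codon 1: ATG (Met) → CTG (Leu) — missense.
Codon 2: GTA (Val) → TTA (Leu) — missense.
Codon 3: AGG (Arg) → ACG (Thr) — missense.
Codon 4: GAG (Glu) → GAA (Glu) — synonymous.
Codon 6: TCT (Ser) → CCT (Pro) — missense.
Codon 7: ATA (Ile) → ATC (Ile) — synonymous.
Synonymous: 2 of 6.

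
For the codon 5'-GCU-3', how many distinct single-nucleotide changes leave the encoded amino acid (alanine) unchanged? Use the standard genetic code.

3

Position 1: none → 0 synonymous.
Position 2: none → 0 synonymous.
Position 3: GCC, GCA, GCG → 3 synonymous.
Total: 0 + 0 + 3 = 3.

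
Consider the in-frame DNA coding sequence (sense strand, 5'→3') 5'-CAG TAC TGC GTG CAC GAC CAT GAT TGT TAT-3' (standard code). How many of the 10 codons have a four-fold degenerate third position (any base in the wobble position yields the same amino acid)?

Codon 1 CAG (Gln): third position 2-fold.
Codon 2 TAC (Tyr): third position 2-fold.
Codon 3 TGC (Cys): third position 2-fold.
Codon 4 GTG (Val): third position 4-fold.
Codon 5 CAC (His): third position 2-fold.
Codon 6 GAC (Asp): third position 2-fold.
Codon 7 CAT (His): third position 2-fold.
Codon 8 GAT (Asp): third position 2-fold.
Codon 9 TGT (Cys): third position 2-fold.
Codon 10 TAT (Tyr): third position 2-fold.
Four-fold degenerate third positions: 1.

1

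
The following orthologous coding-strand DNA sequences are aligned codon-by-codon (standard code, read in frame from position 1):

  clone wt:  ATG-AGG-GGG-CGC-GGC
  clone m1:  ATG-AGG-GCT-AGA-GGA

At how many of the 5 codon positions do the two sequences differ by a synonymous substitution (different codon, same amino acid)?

Codon 1: ATG Met / ATG Met — identical.
Codon 2: AGG Arg / AGG Arg — identical.
Codon 3: GGG Gly / GCT Ala — nonsynonymous.
Codon 4: CGC Arg / AGA Arg — synonymous.
Codon 5: GGC Gly / GGA Gly — synonymous.
Synonymous differences: 2.

2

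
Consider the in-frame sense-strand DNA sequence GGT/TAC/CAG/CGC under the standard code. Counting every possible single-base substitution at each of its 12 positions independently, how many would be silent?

8

Codon 1 (GGT, Gly): 3 synonymous substitutions.
Codon 2 (TAC, Tyr): 1 synonymous substitution.
Codon 3 (CAG, Gln): 1 synonymous substitution.
Codon 4 (CGC, Arg): 3 synonymous substitutions.
Total: 3 + 1 + 1 + 3 = 8.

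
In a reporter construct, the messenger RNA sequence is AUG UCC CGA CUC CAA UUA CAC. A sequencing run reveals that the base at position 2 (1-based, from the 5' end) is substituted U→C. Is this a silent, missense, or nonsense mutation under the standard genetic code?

Position 2 falls in codon 1: AUG → Met.
After the substitution the codon is ACG → Thr.
Met ≠ Thr, so this is a missense mutation.

missense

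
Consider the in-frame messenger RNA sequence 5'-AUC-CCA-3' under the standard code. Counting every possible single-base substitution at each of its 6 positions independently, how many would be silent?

5

Codon 1 (AUC, Ile): 2 synonymous substitutions.
Codon 2 (CCA, Pro): 3 synonymous substitutions.
Total: 2 + 3 = 5.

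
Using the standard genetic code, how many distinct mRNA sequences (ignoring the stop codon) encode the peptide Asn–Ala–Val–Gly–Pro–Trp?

512

Asn: 2 codons.
Ala: 4 codons.
Val: 4 codons.
Gly: 4 codons.
Pro: 4 codons.
Trp: 1 codon.
2 × 4 × 4 × 4 × 4 × 1 = 512.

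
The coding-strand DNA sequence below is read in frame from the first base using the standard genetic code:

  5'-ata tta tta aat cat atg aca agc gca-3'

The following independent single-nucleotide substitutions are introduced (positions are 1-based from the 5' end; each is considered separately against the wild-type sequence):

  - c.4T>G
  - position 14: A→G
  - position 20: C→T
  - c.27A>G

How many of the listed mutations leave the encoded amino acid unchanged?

1

Codon 2: TTA (Leu) → GTA (Val) — missense.
Codon 5: CAT (His) → CGT (Arg) — missense.
Codon 7: ACA (Thr) → ATA (Ile) — missense.
Codon 9: GCA (Ala) → GCG (Ala) — synonymous.
Synonymous: 1 of 4.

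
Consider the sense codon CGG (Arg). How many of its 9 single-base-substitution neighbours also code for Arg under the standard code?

Position 1: AGG → 1 synonymous.
Position 2: none → 0 synonymous.
Position 3: CGU, CGC, CGA → 3 synonymous.
Total: 1 + 0 + 3 = 4.

4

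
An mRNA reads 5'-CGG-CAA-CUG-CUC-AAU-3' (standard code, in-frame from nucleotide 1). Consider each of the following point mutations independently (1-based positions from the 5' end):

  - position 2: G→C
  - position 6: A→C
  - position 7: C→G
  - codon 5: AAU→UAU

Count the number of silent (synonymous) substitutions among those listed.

Codon 1: CGG (Arg) → CCG (Pro) — missense.
Codon 2: CAA (Gln) → CAC (His) — missense.
Codon 3: CUG (Leu) → GUG (Val) — missense.
Codon 5: AAU (Asn) → UAU (Tyr) — missense.
Synonymous: 0 of 4.

0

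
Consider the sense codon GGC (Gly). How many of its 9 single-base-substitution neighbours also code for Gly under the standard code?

3

Position 1: none → 0 synonymous.
Position 2: none → 0 synonymous.
Position 3: GGT, GGA, GGG → 3 synonymous.
Total: 0 + 0 + 3 = 3.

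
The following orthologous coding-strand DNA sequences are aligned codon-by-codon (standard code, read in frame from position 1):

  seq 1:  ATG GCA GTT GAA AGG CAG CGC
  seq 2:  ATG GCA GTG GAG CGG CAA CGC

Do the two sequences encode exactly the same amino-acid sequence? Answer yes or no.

Codon 1: ATG Met / ATG Met — identical.
Codon 2: GCA Ala / GCA Ala — identical.
Codon 3: GTT Val / GTG Val — synonymous.
Codon 4: GAA Glu / GAG Glu — synonymous.
Codon 5: AGG Arg / CGG Arg — synonymous.
Codon 6: CAG Gln / CAA Gln — synonymous.
Codon 7: CGC Arg / CGC Arg — identical.
Nonsynonymous differences: 0 → same protein.

yes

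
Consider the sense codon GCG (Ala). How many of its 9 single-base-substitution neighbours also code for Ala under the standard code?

Position 1: none → 0 synonymous.
Position 2: none → 0 synonymous.
Position 3: GCT, GCC, GCA → 3 synonymous.
Total: 0 + 0 + 3 = 3.

3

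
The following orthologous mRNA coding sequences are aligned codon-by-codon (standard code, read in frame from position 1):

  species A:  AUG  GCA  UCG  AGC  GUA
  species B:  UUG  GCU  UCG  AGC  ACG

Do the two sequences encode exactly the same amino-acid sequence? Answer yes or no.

no

Codon 1: AUG Met / UUG Leu — nonsynonymous.
Codon 2: GCA Ala / GCU Ala — synonymous.
Codon 3: UCG Ser / UCG Ser — identical.
Codon 4: AGC Ser / AGC Ser — identical.
Codon 5: GUA Val / ACG Thr — nonsynonymous.
Nonsynonymous differences: 2 → different protein.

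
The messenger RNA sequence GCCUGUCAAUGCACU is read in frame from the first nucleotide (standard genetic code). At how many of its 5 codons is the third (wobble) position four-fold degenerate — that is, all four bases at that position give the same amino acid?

Codon 1 GCC (Ala): third position 4-fold.
Codon 2 UGU (Cys): third position 2-fold.
Codon 3 CAA (Gln): third position 2-fold.
Codon 4 UGC (Cys): third position 2-fold.
Codon 5 ACU (Thr): third position 4-fold.
Four-fold degenerate third positions: 2.

2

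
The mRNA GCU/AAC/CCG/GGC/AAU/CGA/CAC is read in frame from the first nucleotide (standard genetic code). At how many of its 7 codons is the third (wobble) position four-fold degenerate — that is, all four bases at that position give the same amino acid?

Codon 1 GCU (Ala): third position 4-fold.
Codon 2 AAC (Asn): third position 2-fold.
Codon 3 CCG (Pro): third position 4-fold.
Codon 4 GGC (Gly): third position 4-fold.
Codon 5 AAU (Asn): third position 2-fold.
Codon 6 CGA (Arg): third position 4-fold.
Codon 7 CAC (His): third position 2-fold.
Four-fold degenerate third positions: 4.

4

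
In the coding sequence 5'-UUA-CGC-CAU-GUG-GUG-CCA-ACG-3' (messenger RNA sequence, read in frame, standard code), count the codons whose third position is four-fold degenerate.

5

Codon 1 UUA (Leu): third position 2-fold.
Codon 2 CGC (Arg): third position 4-fold.
Codon 3 CAU (His): third position 2-fold.
Codon 4 GUG (Val): third position 4-fold.
Codon 5 GUG (Val): third position 4-fold.
Codon 6 CCA (Pro): third position 4-fold.
Codon 7 ACG (Thr): third position 4-fold.
Four-fold degenerate third positions: 5.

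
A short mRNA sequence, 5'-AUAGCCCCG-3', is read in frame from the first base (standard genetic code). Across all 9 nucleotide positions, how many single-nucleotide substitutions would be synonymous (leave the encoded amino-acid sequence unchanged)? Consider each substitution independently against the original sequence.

Codon 1 (AUA, Ile): 2 synonymous substitutions.
Codon 2 (GCC, Ala): 3 synonymous substitutions.
Codon 3 (CCG, Pro): 3 synonymous substitutions.
Total: 2 + 3 + 3 = 8.

8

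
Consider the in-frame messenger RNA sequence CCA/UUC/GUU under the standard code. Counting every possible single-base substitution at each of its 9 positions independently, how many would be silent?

7

Codon 1 (CCA, Pro): 3 synonymous substitutions.
Codon 2 (UUC, Phe): 1 synonymous substitution.
Codon 3 (GUU, Val): 3 synonymous substitutions.
Total: 3 + 1 + 3 = 7.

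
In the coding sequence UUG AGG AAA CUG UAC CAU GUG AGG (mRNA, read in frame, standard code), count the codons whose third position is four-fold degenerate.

Codon 1 UUG (Leu): third position 2-fold.
Codon 2 AGG (Arg): third position 2-fold.
Codon 3 AAA (Lys): third position 2-fold.
Codon 4 CUG (Leu): third position 4-fold.
Codon 5 UAC (Tyr): third position 2-fold.
Codon 6 CAU (His): third position 2-fold.
Codon 7 GUG (Val): third position 4-fold.
Codon 8 AGG (Arg): third position 2-fold.
Four-fold degenerate third positions: 2.

2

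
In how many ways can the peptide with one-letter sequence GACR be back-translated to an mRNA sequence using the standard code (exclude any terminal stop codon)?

192

Gly: 4 codons.
Ala: 4 codons.
Cys: 2 codons.
Arg: 6 codons.
4 × 4 × 2 × 6 = 192.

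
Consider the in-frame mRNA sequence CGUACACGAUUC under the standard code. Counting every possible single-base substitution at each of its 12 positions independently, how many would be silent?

11

Codon 1 (CGU, Arg): 3 synonymous substitutions.
Codon 2 (ACA, Thr): 3 synonymous substitutions.
Codon 3 (CGA, Arg): 4 synonymous substitutions.
Codon 4 (UUC, Phe): 1 synonymous substitution.
Total: 3 + 3 + 4 + 1 = 11.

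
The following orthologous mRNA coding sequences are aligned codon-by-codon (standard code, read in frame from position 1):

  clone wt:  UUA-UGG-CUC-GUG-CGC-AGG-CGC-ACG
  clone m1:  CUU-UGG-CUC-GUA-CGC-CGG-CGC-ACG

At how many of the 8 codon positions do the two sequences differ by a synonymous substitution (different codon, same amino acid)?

3

Codon 1: UUA Leu / CUU Leu — synonymous.
Codon 2: UGG Trp / UGG Trp — identical.
Codon 3: CUC Leu / CUC Leu — identical.
Codon 4: GUG Val / GUA Val — synonymous.
Codon 5: CGC Arg / CGC Arg — identical.
Codon 6: AGG Arg / CGG Arg — synonymous.
Codon 7: CGC Arg / CGC Arg — identical.
Codon 8: ACG Thr / ACG Thr — identical.
Synonymous differences: 3.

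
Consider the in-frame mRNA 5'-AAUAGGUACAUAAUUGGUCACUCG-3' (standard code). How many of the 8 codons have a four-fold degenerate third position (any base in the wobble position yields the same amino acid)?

Codon 1 AAU (Asn): third position 2-fold.
Codon 2 AGG (Arg): third position 2-fold.
Codon 3 UAC (Tyr): third position 2-fold.
Codon 4 AUA (Ile): third position 3-fold.
Codon 5 AUU (Ile): third position 3-fold.
Codon 6 GGU (Gly): third position 4-fold.
Codon 7 CAC (His): third position 2-fold.
Codon 8 UCG (Ser): third position 4-fold.
Four-fold degenerate third positions: 2.

2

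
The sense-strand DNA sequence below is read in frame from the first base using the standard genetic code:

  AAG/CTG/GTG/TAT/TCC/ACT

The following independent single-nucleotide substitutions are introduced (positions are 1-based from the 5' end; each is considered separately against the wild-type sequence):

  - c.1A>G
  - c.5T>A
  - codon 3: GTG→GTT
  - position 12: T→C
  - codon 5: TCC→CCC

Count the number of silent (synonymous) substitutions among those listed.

2

Codon 1: AAG (Lys) → GAG (Glu) — missense.
Codon 2: CTG (Leu) → CAG (Gln) — missense.
Codon 3: GTG (Val) → GTT (Val) — synonymous.
Codon 4: TAT (Tyr) → TAC (Tyr) — synonymous.
Codon 5: TCC (Ser) → CCC (Pro) — missense.
Synonymous: 2 of 5.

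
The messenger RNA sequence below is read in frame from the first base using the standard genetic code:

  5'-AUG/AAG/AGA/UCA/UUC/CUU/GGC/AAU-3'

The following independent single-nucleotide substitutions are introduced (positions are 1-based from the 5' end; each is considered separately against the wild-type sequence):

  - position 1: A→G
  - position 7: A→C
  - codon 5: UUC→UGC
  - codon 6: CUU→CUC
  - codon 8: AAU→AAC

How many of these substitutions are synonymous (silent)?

Codon 1: AUG (Met) → GUG (Val) — missense.
Codon 3: AGA (Arg) → CGA (Arg) — synonymous.
Codon 5: UUC (Phe) → UGC (Cys) — missense.
Codon 6: CUU (Leu) → CUC (Leu) — synonymous.
Codon 8: AAU (Asn) → AAC (Asn) — synonymous.
Synonymous: 3 of 5.

3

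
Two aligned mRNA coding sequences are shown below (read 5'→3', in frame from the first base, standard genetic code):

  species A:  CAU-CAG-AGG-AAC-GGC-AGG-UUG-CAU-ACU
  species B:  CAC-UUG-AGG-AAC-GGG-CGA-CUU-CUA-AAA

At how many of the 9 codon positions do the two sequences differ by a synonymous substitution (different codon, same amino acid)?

4

Codon 1: CAU His / CAC His — synonymous.
Codon 2: CAG Gln / UUG Leu — nonsynonymous.
Codon 3: AGG Arg / AGG Arg — identical.
Codon 4: AAC Asn / AAC Asn — identical.
Codon 5: GGC Gly / GGG Gly — synonymous.
Codon 6: AGG Arg / CGA Arg — synonymous.
Codon 7: UUG Leu / CUU Leu — synonymous.
Codon 8: CAU His / CUA Leu — nonsynonymous.
Codon 9: ACU Thr / AAA Lys — nonsynonymous.
Synonymous differences: 4.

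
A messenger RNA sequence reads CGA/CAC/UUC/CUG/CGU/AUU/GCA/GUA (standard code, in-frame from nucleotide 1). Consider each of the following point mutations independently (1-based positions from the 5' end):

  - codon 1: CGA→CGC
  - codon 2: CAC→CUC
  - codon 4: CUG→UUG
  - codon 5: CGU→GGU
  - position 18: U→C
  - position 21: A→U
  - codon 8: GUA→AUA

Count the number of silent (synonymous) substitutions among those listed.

4

Codon 1: CGA (Arg) → CGC (Arg) — synonymous.
Codon 2: CAC (His) → CUC (Leu) — missense.
Codon 4: CUG (Leu) → UUG (Leu) — synonymous.
Codon 5: CGU (Arg) → GGU (Gly) — missense.
Codon 6: AUU (Ile) → AUC (Ile) — synonymous.
Codon 7: GCA (Ala) → GCU (Ala) — synonymous.
Codon 8: GUA (Val) → AUA (Ile) — missense.
Synonymous: 4 of 7.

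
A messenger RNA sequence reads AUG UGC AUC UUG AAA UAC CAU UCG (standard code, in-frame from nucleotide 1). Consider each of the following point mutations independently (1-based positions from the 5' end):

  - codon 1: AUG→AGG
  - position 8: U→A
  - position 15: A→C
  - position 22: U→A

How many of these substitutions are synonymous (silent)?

0

Codon 1: AUG (Met) → AGG (Arg) — missense.
Codon 3: AUC (Ile) → AAC (Asn) — missense.
Codon 5: AAA (Lys) → AAC (Asn) — missense.
Codon 8: UCG (Ser) → ACG (Thr) — missense.
Synonymous: 0 of 4.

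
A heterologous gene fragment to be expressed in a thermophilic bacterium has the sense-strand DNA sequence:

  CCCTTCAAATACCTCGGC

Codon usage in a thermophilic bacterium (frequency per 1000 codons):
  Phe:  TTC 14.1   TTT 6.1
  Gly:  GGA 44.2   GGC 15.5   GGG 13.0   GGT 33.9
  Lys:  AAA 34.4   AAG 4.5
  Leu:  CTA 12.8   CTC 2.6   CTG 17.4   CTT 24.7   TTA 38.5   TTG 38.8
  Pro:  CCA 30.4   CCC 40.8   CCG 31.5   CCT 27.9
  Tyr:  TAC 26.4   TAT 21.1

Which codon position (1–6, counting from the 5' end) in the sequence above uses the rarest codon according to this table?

5

Codon 1 CCC (Pro): 40.8 per 1000.
Codon 2 TTC (Phe): 14.1 per 1000.
Codon 3 AAA (Lys): 34.4 per 1000.
Codon 4 TAC (Tyr): 26.4 per 1000.
Codon 5 CTC (Leu): 2.6 per 1000.
Codon 6 GGC (Gly): 15.5 per 1000.
Lowest frequency is 2.6 at codon 5.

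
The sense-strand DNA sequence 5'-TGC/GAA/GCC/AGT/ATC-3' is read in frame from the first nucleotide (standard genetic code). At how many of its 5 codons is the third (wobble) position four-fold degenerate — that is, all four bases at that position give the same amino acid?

Codon 1 TGC (Cys): third position 2-fold.
Codon 2 GAA (Glu): third position 2-fold.
Codon 3 GCC (Ala): third position 4-fold.
Codon 4 AGT (Ser): third position 2-fold.
Codon 5 ATC (Ile): third position 3-fold.
Four-fold degenerate third positions: 1.

1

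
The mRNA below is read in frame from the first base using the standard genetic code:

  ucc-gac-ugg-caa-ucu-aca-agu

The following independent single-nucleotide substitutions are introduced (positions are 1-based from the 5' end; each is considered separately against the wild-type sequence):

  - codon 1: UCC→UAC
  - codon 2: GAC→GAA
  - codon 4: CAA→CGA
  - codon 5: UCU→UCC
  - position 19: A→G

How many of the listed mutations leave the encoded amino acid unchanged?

1

Codon 1: UCC (Ser) → UAC (Tyr) — missense.
Codon 2: GAC (Asp) → GAA (Glu) — missense.
Codon 4: CAA (Gln) → CGA (Arg) — missense.
Codon 5: UCU (Ser) → UCC (Ser) — synonymous.
Codon 7: AGU (Ser) → GGU (Gly) — missense.
Synonymous: 1 of 5.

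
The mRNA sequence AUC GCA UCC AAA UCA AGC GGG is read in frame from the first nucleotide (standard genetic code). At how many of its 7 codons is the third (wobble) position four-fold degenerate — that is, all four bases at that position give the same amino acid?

4

Codon 1 AUC (Ile): third position 3-fold.
Codon 2 GCA (Ala): third position 4-fold.
Codon 3 UCC (Ser): third position 4-fold.
Codon 4 AAA (Lys): third position 2-fold.
Codon 5 UCA (Ser): third position 4-fold.
Codon 6 AGC (Ser): third position 2-fold.
Codon 7 GGG (Gly): third position 4-fold.
Four-fold degenerate third positions: 4.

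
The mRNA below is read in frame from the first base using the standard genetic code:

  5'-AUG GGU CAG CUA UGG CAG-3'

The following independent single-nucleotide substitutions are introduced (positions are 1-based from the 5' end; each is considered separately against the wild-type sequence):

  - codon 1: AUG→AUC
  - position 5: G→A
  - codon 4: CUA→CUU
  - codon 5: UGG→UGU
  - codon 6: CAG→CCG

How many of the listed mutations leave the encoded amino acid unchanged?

1

Codon 1: AUG (Met) → AUC (Ile) — missense.
Codon 2: GGU (Gly) → GAU (Asp) — missense.
Codon 4: CUA (Leu) → CUU (Leu) — synonymous.
Codon 5: UGG (Trp) → UGU (Cys) — missense.
Codon 6: CAG (Gln) → CCG (Pro) — missense.
Synonymous: 1 of 5.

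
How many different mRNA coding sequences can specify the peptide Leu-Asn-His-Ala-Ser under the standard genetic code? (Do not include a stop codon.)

576

Leu: 6 codons.
Asn: 2 codons.
His: 2 codons.
Ala: 4 codons.
Ser: 6 codons.
6 × 2 × 2 × 4 × 6 = 576.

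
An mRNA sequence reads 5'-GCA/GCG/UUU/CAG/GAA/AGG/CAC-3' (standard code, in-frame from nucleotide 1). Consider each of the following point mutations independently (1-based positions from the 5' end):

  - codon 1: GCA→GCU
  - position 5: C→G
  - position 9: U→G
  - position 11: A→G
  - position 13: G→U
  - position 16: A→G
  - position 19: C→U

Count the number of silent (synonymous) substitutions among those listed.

Codon 1: GCA (Ala) → GCU (Ala) — synonymous.
Codon 2: GCG (Ala) → GGG (Gly) — missense.
Codon 3: UUU (Phe) → UUG (Leu) — missense.
Codon 4: CAG (Gln) → CGG (Arg) — missense.
Codon 5: GAA (Glu) → UAA (Stop) — nonsense.
Codon 6: AGG (Arg) → GGG (Gly) — missense.
Codon 7: CAC (His) → UAC (Tyr) — missense.
Synonymous: 1 of 7.

1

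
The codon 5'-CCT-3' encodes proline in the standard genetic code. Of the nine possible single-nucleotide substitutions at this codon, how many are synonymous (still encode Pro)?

3

Position 1: none → 0 synonymous.
Position 2: none → 0 synonymous.
Position 3: CCC, CCA, CCG → 3 synonymous.
Total: 0 + 0 + 3 = 3.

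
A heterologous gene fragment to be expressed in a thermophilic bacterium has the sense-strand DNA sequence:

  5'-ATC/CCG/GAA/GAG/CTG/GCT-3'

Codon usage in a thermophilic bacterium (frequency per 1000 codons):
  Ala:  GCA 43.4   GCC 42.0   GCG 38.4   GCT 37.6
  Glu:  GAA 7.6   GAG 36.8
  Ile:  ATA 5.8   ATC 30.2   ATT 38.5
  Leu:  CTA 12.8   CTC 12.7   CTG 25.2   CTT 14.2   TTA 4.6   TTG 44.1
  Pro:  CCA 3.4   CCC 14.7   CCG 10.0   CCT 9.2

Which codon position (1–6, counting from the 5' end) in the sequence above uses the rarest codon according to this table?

3

Codon 1 ATC (Ile): 30.2 per 1000.
Codon 2 CCG (Pro): 10.0 per 1000.
Codon 3 GAA (Glu): 7.6 per 1000.
Codon 4 GAG (Glu): 36.8 per 1000.
Codon 5 CTG (Leu): 25.2 per 1000.
Codon 6 GCT (Ala): 37.6 per 1000.
Lowest frequency is 7.6 at codon 3.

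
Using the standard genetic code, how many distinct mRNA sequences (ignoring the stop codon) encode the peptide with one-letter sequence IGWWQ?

Ile: 3 codons.
Gly: 4 codons.
Trp: 1 codon.
Trp: 1 codon.
Gln: 2 codons.
3 × 4 × 1 × 1 × 2 = 24.

24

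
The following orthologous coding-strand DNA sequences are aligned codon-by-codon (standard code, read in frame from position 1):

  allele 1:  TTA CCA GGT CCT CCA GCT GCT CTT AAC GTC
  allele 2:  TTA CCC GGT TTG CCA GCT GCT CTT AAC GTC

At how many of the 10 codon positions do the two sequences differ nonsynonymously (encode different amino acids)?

1

Codon 1: TTA Leu / TTA Leu — identical.
Codon 2: CCA Pro / CCC Pro — synonymous.
Codon 3: GGT Gly / GGT Gly — identical.
Codon 4: CCT Pro / TTG Leu — nonsynonymous.
Codon 5: CCA Pro / CCA Pro — identical.
Codon 6: GCT Ala / GCT Ala — identical.
Codon 7: GCT Ala / GCT Ala — identical.
Codon 8: CTT Leu / CTT Leu — identical.
Codon 9: AAC Asn / AAC Asn — identical.
Codon 10: GTC Val / GTC Val — identical.
Nonsynonymous differences: 1.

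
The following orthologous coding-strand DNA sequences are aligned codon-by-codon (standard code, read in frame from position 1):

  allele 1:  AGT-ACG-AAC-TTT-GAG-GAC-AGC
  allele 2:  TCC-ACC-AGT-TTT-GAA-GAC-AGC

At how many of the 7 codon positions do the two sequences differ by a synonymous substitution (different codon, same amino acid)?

3

Codon 1: AGT Ser / TCC Ser — synonymous.
Codon 2: ACG Thr / ACC Thr — synonymous.
Codon 3: AAC Asn / AGT Ser — nonsynonymous.
Codon 4: TTT Phe / TTT Phe — identical.
Codon 5: GAG Glu / GAA Glu — synonymous.
Codon 6: GAC Asp / GAC Asp — identical.
Codon 7: AGC Ser / AGC Ser — identical.
Synonymous differences: 3.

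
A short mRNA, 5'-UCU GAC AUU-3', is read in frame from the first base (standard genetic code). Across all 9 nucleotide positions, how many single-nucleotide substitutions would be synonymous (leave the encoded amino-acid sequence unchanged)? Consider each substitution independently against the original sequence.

Codon 1 (UCU, Ser): 3 synonymous substitutions.
Codon 2 (GAC, Asp): 1 synonymous substitution.
Codon 3 (AUU, Ile): 2 synonymous substitutions.
Total: 3 + 1 + 2 = 6.

6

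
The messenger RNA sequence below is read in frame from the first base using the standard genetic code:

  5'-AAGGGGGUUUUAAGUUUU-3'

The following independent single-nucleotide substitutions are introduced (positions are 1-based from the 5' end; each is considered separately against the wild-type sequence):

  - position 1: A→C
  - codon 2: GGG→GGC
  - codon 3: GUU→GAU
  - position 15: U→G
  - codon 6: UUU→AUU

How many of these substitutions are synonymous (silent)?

Codon 1: AAG (Lys) → CAG (Gln) — missense.
Codon 2: GGG (Gly) → GGC (Gly) — synonymous.
Codon 3: GUU (Val) → GAU (Asp) — missense.
Codon 5: AGU (Ser) → AGG (Arg) — missense.
Codon 6: UUU (Phe) → AUU (Ile) — missense.
Synonymous: 1 of 5.

1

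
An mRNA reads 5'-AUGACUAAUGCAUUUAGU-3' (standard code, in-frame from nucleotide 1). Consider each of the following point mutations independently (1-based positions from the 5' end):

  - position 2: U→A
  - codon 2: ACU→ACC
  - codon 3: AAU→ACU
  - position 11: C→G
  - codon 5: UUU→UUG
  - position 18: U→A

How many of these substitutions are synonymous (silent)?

Codon 1: AUG (Met) → AAG (Lys) — missense.
Codon 2: ACU (Thr) → ACC (Thr) — synonymous.
Codon 3: AAU (Asn) → ACU (Thr) — missense.
Codon 4: GCA (Ala) → GGA (Gly) — missense.
Codon 5: UUU (Phe) → UUG (Leu) — missense.
Codon 6: AGU (Ser) → AGA (Arg) — missense.
Synonymous: 1 of 6.

1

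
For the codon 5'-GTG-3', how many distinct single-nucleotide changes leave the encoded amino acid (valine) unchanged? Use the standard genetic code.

Position 1: none → 0 synonymous.
Position 2: none → 0 synonymous.
Position 3: GTT, GTC, GTA → 3 synonymous.
Total: 0 + 0 + 3 = 3.

3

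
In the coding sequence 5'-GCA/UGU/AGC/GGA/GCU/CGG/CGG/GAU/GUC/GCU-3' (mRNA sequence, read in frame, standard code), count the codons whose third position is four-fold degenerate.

Codon 1 GCA (Ala): third position 4-fold.
Codon 2 UGU (Cys): third position 2-fold.
Codon 3 AGC (Ser): third position 2-fold.
Codon 4 GGA (Gly): third position 4-fold.
Codon 5 GCU (Ala): third position 4-fold.
Codon 6 CGG (Arg): third position 4-fold.
Codon 7 CGG (Arg): third position 4-fold.
Codon 8 GAU (Asp): third position 2-fold.
Codon 9 GUC (Val): third position 4-fold.
Codon 10 GCU (Ala): third position 4-fold.
Four-fold degenerate third positions: 7.

7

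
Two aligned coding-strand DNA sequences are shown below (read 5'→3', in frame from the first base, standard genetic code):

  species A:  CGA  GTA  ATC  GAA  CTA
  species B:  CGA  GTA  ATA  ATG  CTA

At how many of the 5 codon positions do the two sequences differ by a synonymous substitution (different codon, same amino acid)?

Codon 1: CGA Arg / CGA Arg — identical.
Codon 2: GTA Val / GTA Val — identical.
Codon 3: ATC Ile / ATA Ile — synonymous.
Codon 4: GAA Glu / ATG Met — nonsynonymous.
Codon 5: CTA Leu / CTA Leu — identical.
Synonymous differences: 1.

1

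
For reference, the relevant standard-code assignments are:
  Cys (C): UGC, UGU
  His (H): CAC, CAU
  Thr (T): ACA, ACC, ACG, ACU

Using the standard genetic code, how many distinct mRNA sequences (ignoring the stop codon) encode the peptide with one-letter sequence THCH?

32

Thr: 4 codons.
His: 2 codons.
Cys: 2 codons.
His: 2 codons.
4 × 2 × 2 × 2 = 32.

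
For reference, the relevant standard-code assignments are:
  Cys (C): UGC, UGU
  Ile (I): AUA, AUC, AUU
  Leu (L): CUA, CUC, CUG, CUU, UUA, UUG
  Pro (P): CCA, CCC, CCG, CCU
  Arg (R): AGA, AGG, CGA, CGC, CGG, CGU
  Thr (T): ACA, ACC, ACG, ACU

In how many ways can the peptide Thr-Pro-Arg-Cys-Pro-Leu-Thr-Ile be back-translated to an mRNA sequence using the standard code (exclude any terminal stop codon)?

Thr: 4 codons.
Pro: 4 codons.
Arg: 6 codons.
Cys: 2 codons.
Pro: 4 codons.
Leu: 6 codons.
Thr: 4 codons.
Ile: 3 codons.
4 × 4 × 6 × 2 × 4 × 6 × 4 × 3 = 55296.

55296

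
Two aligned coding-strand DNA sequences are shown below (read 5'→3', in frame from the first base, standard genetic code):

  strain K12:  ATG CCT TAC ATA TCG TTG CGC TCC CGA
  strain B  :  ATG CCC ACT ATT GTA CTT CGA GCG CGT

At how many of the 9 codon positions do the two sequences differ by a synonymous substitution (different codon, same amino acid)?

Codon 1: ATG Met / ATG Met — identical.
Codon 2: CCT Pro / CCC Pro — synonymous.
Codon 3: TAC Tyr / ACT Thr — nonsynonymous.
Codon 4: ATA Ile / ATT Ile — synonymous.
Codon 5: TCG Ser / GTA Val — nonsynonymous.
Codon 6: TTG Leu / CTT Leu — synonymous.
Codon 7: CGC Arg / CGA Arg — synonymous.
Codon 8: TCC Ser / GCG Ala — nonsynonymous.
Codon 9: CGA Arg / CGT Arg — synonymous.
Synonymous differences: 5.

5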